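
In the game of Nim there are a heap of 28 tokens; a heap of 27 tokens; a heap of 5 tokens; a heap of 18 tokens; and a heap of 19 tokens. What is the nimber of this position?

3

Bitwise XOR of the heap sizes:
  11100  (28)
  11011  (27)
  00101  (5)
  10010  (18)
  10011  (19)
  -----
  00011  (3)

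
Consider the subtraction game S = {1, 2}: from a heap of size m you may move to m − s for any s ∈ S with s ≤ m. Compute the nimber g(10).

1

Grundy values for subtraction set {1, 2}:
k:     0  1  2  3  4  5  6  7  8  9 10
g(k):  0  1  2  0  1  2  0  1  2  0  1
So g(10) = 1.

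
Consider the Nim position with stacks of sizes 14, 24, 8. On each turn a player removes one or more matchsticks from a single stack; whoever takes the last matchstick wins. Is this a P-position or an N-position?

Nim-sum: 14 XOR 24 XOR 8 = 30.
The nim-sum is 30 ≠ 0, so this is an N-position: the player to move can win.

N-position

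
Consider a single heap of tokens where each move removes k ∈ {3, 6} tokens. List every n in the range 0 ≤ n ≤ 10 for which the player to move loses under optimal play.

0, 1, 2, 9, 10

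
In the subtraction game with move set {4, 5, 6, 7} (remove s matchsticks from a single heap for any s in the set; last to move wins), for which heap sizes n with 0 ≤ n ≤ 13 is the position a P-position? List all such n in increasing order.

0, 1, 2, 3, 11, 12, 13

Compute g(0), g(1), … for moves {4, 5, 6, 7}:
k:     0  1  2  3  4  5  6  7  8  9 10 11 12 13
g(k):  0  0  0  0  1  1  1  1  2  2  2  0  0  0
The P-positions (g = 0) in 0..13 are 0, 1, 2, 3, 11, 12, 13.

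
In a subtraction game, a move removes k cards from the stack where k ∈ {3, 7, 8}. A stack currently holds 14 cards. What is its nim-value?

Compute g(0), g(1), … for moves {3, 7, 8}:
k:     0  1  2  3  4  5  6  7  8  9 10 11 12 13 14
g(k):  0  0  0  1  1  1  0  2  2  1  3  0  0  2  1
So g(14) = 1.

1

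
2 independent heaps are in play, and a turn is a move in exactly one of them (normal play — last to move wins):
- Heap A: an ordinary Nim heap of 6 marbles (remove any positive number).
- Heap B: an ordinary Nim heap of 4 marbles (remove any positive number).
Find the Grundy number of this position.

2

Heap A is a plain Nim heap of size 6, so its Grundy value is 6.
Heap B is a plain Nim heap of size 4, so its Grundy value is 4.
By the Sprague-Grundy theorem, the Grundy value of a sum of independent games is the XOR of the component values.
Combined value = 6 XOR 4 = 2.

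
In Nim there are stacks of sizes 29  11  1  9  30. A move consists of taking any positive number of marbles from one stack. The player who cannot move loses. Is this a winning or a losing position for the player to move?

Losing position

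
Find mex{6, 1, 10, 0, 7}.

The values 0, 1 are all present; 2 is the first non-negative integer missing from the set.

2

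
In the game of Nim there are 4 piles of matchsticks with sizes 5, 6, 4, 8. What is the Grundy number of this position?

15

Bitwise XOR of the heap sizes:
  0101  (5)
  0110  (6)
  0100  (4)
  1000  (8)
  ----
  1111  (15)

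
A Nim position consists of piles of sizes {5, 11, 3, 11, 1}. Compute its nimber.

Nim-sum: 5 XOR 11 XOR 3 XOR 11 XOR 1 = 7.

7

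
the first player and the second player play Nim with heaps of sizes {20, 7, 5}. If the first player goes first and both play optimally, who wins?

the first player wins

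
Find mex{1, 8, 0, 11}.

2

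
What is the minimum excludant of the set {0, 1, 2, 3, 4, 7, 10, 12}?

5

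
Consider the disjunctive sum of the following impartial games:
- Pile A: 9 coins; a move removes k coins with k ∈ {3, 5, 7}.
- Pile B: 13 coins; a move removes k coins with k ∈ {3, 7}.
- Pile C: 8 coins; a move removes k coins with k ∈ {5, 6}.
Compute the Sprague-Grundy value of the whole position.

3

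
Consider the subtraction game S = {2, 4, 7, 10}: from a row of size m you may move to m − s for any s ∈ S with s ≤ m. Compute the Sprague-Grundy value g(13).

2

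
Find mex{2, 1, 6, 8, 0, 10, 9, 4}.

The values 0, 1, 2 are all present; 3 is the first non-negative integer missing from the set.

3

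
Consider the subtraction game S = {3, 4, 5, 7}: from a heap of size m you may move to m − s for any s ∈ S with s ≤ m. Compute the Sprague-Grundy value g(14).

1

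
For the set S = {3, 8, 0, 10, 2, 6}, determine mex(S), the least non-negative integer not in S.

0 is in the set but 1 is not, so the mex is 1.

1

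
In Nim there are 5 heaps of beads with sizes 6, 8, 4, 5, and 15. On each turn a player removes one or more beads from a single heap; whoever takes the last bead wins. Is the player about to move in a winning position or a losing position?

Nim-sum: 6 XOR 8 XOR 4 XOR 5 XOR 15 = 0.
The nim-sum is 0, so this is a P-position: the player to move is in a losing position under optimal play.

Losing position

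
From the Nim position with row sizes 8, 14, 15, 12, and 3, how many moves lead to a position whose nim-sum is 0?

3

Compute the nim-sum pairwise:
8 ⊕ 14 = 6
6 ⊕ 15 = 9
9 ⊕ 12 = 5
5 ⊕ 3 = 6
The overall nim-sum is X = 6. A row of size p has a winning move iff p XOR X < p (reduce it to p XOR X).
  8: 8 XOR 6 = 14 ≥ 8 — no move.
  14: 14 XOR 6 = 8 < 14 — winning move (to 8).
  15: 15 XOR 6 = 9 < 15 — winning move (to 9).
  12: 12 XOR 6 = 10 < 12 — winning move (to 10).
  3: 3 XOR 6 = 5 ≥ 3 — no move.
That gives 3 winning moves.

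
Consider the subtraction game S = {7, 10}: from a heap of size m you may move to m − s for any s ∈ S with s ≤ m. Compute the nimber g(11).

1

Grundy values for subtraction set {7, 10}:
g(0) = mex{} = 0
g(1) = mex{} = 0
g(2) = mex{} = 0
g(3) = mex{} = 0
g(4) = mex{} = 0
g(5) = mex{} = 0
g(6) = mex{} = 0
g(7) = mex{0} = 1
g(8) = mex{0} = 1
g(9) = mex{0} = 1
g(10) = mex{0} = 1
g(11) = mex{0} = 1
So g(11) = 1.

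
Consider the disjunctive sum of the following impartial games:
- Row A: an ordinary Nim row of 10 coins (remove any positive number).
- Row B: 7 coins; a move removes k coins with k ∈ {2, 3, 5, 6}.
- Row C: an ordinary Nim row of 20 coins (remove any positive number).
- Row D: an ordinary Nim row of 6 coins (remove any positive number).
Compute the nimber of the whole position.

27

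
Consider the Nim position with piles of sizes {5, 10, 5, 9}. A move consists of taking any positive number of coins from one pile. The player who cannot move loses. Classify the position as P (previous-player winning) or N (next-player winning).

Compute the nim-sum pairwise:
5 XOR 10 = 15
15 XOR 5 = 10
10 XOR 9 = 3
The nim-sum is 3 ≠ 0, so this is an N-position: the player to move can win.

N-position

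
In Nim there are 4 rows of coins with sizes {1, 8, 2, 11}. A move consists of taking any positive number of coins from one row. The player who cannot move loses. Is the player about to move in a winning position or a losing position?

Losing position

Write each in binary and XOR column by column:
  0001  (1)
  1000  (8)
  0010  (2)
  1011  (11)
  ----
  0000  (0)
The nim-sum is 0, so this is a P-position: the player to move is in a losing position under optimal play.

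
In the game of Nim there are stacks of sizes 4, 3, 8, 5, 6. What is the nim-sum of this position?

Compute the nim-sum pairwise:
4 ⊕ 3 = 7
7 ⊕ 8 = 15
15 ⊕ 5 = 10
10 ⊕ 6 = 12

12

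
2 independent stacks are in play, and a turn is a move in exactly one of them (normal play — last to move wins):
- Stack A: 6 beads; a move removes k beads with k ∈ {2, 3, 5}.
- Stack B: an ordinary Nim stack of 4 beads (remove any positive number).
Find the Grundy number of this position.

For stack A, compute g(0), g(1), … with moves {2, 3, 5}:
g(0) = mex{} = 0
g(1) = mex{} = 0
g(2) = mex{0} = 1
g(3) = mex{0} = 1
g(4) = mex{0,1} = 2
g(5) = mex{0,1} = 2
g(6) = mex{0,1,2} = 3
So g(6) = 3.
Stack B is a plain Nim stack of size 4, so its Grundy value is 4.
By the Sprague-Grundy theorem, the Grundy value of a sum of independent games is the XOR of the component values.
Combined value = 3 ⊕ 4 = 7.

7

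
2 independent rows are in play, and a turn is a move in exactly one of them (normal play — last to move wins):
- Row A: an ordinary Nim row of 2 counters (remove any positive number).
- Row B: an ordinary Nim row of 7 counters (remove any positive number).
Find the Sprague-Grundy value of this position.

5

Row A is a plain Nim row of size 2, so its Grundy value is 2.
Row B is a plain Nim row of size 7, so its Grundy value is 7.
The value of a disjunctive sum is the nim-sum of the parts.
Combined value = 2 XOR 7 = 5.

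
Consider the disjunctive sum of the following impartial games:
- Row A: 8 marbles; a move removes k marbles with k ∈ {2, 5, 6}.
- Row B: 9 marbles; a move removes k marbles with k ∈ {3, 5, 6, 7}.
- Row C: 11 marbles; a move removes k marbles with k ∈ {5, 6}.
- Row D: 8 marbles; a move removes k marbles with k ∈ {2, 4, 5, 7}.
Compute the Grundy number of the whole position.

7

Build the Grundy sequence for row A with g(k) = mex{g(k−s) : s ∈ {2, 5, 6}, s ≤ k}:
k:     0  1  2  3  4  5  6  7  8
g(k):  0  0  1  1  0  2  1  3  0
So g(8) = 0.
Grundy values for row B (subtraction set {3, 5, 6, 7}):
g(0) = mex{} = 0
g(1) = mex{} = 0
g(2) = mex{} = 0
g(3) = mex{0} = 1
g(4) = mex{0} = 1
g(5) = mex{0} = 1
g(6) = mex{0,1} = 2
g(7) = mex{0,1} = 2
g(8) = mex{0,1} = 2
g(9) = mex{0,1,2} = 3
So g(9) = 3.
Grundy values for row C (subtraction set {5, 6}):
g(0) = mex{} = 0
g(1) = mex{} = 0
g(2) = mex{} = 0
g(3) = mex{} = 0
g(4) = mex{} = 0
g(5) = mex{0} = 1
g(6) = mex{0} = 1
g(7) = mex{0} = 1
g(8) = mex{0} = 1
g(9) = mex{0} = 1
g(10) = mex{0,1} = 2
g(11) = mex{1} = 0
So g(11) = 0.
Grundy values for row D (subtraction set {2, 4, 5, 7}):
g(0) = mex{} = 0
g(1) = mex{} = 0
g(2) = mex{0} = 1
g(3) = mex{0} = 1
g(4) = mex{0,1} = 2
g(5) = mex{0,1} = 2
g(6) = mex{0,1,2} = 3
g(7) = mex{0,1,2} = 3
g(8) = mex{0,1,2,3} = 4
So g(8) = 4.
By the Sprague-Grundy theorem, the Grundy value of a sum of independent games is the XOR of the component values.
Combined value = 0 ⊕ 3 ⊕ 0 ⊕ 4 = 7.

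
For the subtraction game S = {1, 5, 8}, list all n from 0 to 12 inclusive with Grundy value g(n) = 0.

0, 2, 4, 6

Grundy values for subtraction set {1, 5, 8}:
k:     0  1  2  3  4  5  6  7  8  9 10 11 12
g(k):  0  1  0  1  0  1  0  1  2  3  2  3  2
The P-positions (g = 0) in 0..12 are 0, 2, 4, 6.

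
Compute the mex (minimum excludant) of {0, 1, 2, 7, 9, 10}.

3

The values 0, 1, 2 are all present; 3 is the first non-negative integer missing from the set.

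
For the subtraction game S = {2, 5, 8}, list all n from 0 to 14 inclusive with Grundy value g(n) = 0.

0, 1, 4, 7, 10, 11, 14

Build the Grundy sequence with g(k) = mex{g(k−s) : s ∈ {2, 5, 8}, s ≤ k}:
k:     0  1  2  3  4  5  6  7  8  9 10 11 12 13 14
g(k):  0  0  1  1  0  2  1  0  2  1  0  0  1  1  0
The P-positions (g = 0) in 0..14 are 0, 1, 4, 7, 10, 11, 14.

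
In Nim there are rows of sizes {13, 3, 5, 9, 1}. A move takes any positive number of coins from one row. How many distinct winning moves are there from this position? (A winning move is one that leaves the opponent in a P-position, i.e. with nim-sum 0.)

1

Compute the nim-sum pairwise:
13 ⊕ 3 = 14
14 ⊕ 5 = 11
11 ⊕ 9 = 2
2 ⊕ 1 = 3
The overall nim-sum is X = 3. A row of size p has a winning move iff p XOR X < p (reduce it to p XOR X).
  13: 13 XOR 3 = 14 ≥ 13 — no move.
  3: 3 XOR 3 = 0 < 3 — winning move (to 0).
  5: 5 XOR 3 = 6 ≥ 5 — no move.
  9: 9 XOR 3 = 10 ≥ 9 — no move.
  1: 1 XOR 3 = 2 ≥ 1 — no move.
That gives 1 winning move.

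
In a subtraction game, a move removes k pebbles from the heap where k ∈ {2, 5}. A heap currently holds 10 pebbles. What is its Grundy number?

Compute g(0), g(1), … for moves {2, 5}:
g(0) = mex{} = 0
g(1) = mex{} = 0
g(2) = mex{0} = 1
g(3) = mex{0} = 1
g(4) = mex{1} = 0
g(5) = mex{0,1} = 2
g(6) = mex{0} = 1
g(7) = mex{1,2} = 0
g(8) = mex{1} = 0
g(9) = mex{0} = 1
g(10) = mex{0,2} = 1
So g(10) = 1.

1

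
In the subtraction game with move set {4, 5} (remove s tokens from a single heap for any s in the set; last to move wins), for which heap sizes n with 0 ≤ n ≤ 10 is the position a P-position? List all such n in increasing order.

Compute g(0), g(1), … for moves {4, 5}:
g(0) = mex{} = 0
g(1) = mex{} = 0
g(2) = mex{} = 0
g(3) = mex{} = 0
g(4) = mex{0} = 1
g(5) = mex{0} = 1
g(6) = mex{0} = 1
g(7) = mex{0} = 1
g(8) = mex{0,1} = 2
g(9) = mex{1} = 0
g(10) = mex{1} = 0
The P-positions (g = 0) in 0..10 are 0, 1, 2, 3, 9, 10.

0, 1, 2, 3, 9, 10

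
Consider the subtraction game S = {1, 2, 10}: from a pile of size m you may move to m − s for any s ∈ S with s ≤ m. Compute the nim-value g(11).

2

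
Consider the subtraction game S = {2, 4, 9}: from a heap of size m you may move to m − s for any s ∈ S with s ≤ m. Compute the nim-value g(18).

0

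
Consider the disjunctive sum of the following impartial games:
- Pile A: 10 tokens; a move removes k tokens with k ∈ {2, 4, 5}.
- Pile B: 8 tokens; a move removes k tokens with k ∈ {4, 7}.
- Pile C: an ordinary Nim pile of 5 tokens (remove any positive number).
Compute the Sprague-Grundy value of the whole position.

Grundy values for pile A (subtraction set {2, 4, 5}):
g(0) = mex{} = 0
g(1) = mex{} = 0
g(2) = mex{0} = 1
g(3) = mex{0} = 1
g(4) = mex{0,1} = 2
g(5) = mex{0,1} = 2
g(6) = mex{0,1,2} = 3
g(7) = mex{1,2} = 0
g(8) = mex{1,2,3} = 0
g(9) = mex{0,2} = 1
g(10) = mex{0,2,3} = 1
So g(10) = 1.
Grundy values for pile B (subtraction set {4, 7}):
g(0) = mex{} = 0
g(1) = mex{} = 0
g(2) = mex{} = 0
g(3) = mex{} = 0
g(4) = mex{0} = 1
g(5) = mex{0} = 1
g(6) = mex{0} = 1
g(7) = mex{0} = 1
g(8) = mex{0,1} = 2
So g(8) = 2.
Pile C is a plain Nim pile of size 5, so its Grundy value is 5.
The value of a disjunctive sum is the nim-sum of the parts.
Combined value = 1 ⊕ 2 ⊕ 5 = 6.

6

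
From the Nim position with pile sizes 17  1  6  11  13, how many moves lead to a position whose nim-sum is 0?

1

Compute the nim-sum pairwise:
17 XOR 1 = 16
16 XOR 6 = 22
22 XOR 11 = 29
29 XOR 13 = 16
The overall nim-sum is X = 16. A pile of size p has a winning move iff p XOR X < p (reduce it to p XOR X).
  17: 17 XOR 16 = 1 < 17 — winning move (to 1).
  1: 1 XOR 16 = 17 ≥ 1 — no move.
  6: 6 XOR 16 = 22 ≥ 6 — no move.
  11: 11 XOR 16 = 27 ≥ 11 — no move.
  13: 13 XOR 16 = 29 ≥ 13 — no move.
That gives 1 winning move.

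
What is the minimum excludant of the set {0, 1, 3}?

2

The values 0, 1 are all present; 2 is the first non-negative integer missing from the set.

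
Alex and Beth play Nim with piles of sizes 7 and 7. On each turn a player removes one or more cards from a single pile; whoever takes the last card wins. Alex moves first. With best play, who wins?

In binary:
  111  (7)
  111  (7)
  ---
  000  (0)
The nim-sum is 0, so this is a P-position: the player to move is in a losing position under optimal play; Alex is about to move from it and so loses — Beth wins.

Beth wins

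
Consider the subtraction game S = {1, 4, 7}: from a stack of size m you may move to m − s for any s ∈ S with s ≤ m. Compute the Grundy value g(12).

Compute g(0), g(1), … for moves {1, 4, 7}:
k:     0  1  2  3  4  5  6  7  8  9 10 11 12
g(k):  0  1  0  1  2  0  1  2  0  1  0  1  2
So g(12) = 2.

2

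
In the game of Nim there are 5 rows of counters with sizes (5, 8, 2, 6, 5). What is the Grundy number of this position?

12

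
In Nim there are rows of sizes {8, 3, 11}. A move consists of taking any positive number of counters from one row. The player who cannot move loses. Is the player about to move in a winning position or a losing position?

Losing position

Compute the nim-sum pairwise:
8 ⊕ 3 = 11
11 ⊕ 11 = 0
The nim-sum is 0, so this is a P-position: the player to move is in a losing position under optimal play.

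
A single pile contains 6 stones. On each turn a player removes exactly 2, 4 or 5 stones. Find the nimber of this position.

Compute g(0), g(1), … for moves {2, 4, 5}:
k:     0  1  2  3  4  5  6
g(k):  0  0  1  1  2  2  3
So g(6) = 3.

3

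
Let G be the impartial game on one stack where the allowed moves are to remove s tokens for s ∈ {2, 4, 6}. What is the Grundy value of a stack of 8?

Grundy values for subtraction set {2, 4, 6}:
g(0) = mex{} = 0
g(1) = mex{} = 0
g(2) = mex{0} = 1
g(3) = mex{0} = 1
g(4) = mex{0,1} = 2
g(5) = mex{0,1} = 2
g(6) = mex{0,1,2} = 3
g(7) = mex{0,1,2} = 3
g(8) = mex{1,2,3} = 0
So g(8) = 0.

0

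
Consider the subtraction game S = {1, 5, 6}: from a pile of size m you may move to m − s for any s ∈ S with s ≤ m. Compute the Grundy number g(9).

Grundy values for subtraction set {1, 5, 6}:
k:     0  1  2  3  4  5  6  7  8  9
g(k):  0  1  0  1  0  1  2  3  2  3
So g(9) = 3.

3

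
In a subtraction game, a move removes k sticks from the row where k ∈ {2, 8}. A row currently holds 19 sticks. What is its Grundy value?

Build the Grundy sequence with g(k) = mex{g(k−s) : s ∈ {2, 8}, s ≤ k}:
k:     0  1  2  3  4  5  6  7  8  9 10 11 12 13 14 15 16 17 18 19
g(k):  0  0  1  1  0  0  1  1  2  2  0  0  1  1  0  0  1  1  2  2
So g(19) = 2.

2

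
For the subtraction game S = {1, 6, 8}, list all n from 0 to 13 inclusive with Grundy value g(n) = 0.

Grundy values for subtraction set {1, 6, 8}:
g(0) = mex{} = 0
g(1) = mex{0} = 1
g(2) = mex{1} = 0
g(3) = mex{0} = 1
g(4) = mex{1} = 0
g(5) = mex{0} = 1
g(6) = mex{0,1} = 2
g(7) = mex{1,2} = 0
g(8) = mex{0} = 1
g(9) = mex{1} = 0
g(10) = mex{0} = 1
g(11) = mex{1} = 0
g(12) = mex{0,2} = 1
g(13) = mex{0,1} = 2
The P-positions (g = 0) in 0..13 are 0, 2, 4, 7, 9, 11.

0, 2, 4, 7, 9, 11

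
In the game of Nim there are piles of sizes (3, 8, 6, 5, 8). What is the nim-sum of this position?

In binary:
  0011  (3)
  1000  (8)
  0110  (6)
  0101  (5)
  1000  (8)
  ----
  0000  (0)

0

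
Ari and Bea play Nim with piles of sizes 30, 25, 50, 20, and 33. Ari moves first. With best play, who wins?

Bea wins

Bitwise XOR of the heap sizes:
  011110  (30)
  011001  (25)
  110010  (50)
  010100  (20)
  100001  (33)
  ------
  000000  (0)
The nim-sum is 0, so this is a P-position: the player to move is in a losing position under optimal play; Ari is about to move from it and so loses — Bea wins.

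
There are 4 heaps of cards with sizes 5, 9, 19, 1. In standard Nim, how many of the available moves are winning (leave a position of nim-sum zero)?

Bitwise XOR of the heap sizes:
  00101  (5)
  01001  (9)
  10011  (19)
  00001  (1)
  -----
  11110  (30)
The overall nim-sum is X = 30. A heap of size p has a winning move iff p XOR X < p (reduce it to p XOR X).
  5: 5 XOR 30 = 27 ≥ 5 — no move.
  9: 9 XOR 30 = 23 ≥ 9 — no move.
  19: 19 XOR 30 = 13 < 19 — winning move (to 13).
  1: 1 XOR 30 = 31 ≥ 1 — no move.
That gives 1 winning move.

1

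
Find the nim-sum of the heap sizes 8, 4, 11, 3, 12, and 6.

14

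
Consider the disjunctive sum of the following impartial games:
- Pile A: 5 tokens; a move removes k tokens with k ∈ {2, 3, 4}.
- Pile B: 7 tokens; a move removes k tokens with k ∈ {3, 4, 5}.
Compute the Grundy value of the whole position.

0

For pile A, compute g(0), g(1), … with moves {2, 3, 4}:
k:     0  1  2  3  4  5
g(k):  0  0  1  1  2  2
So g(5) = 2.
Grundy values for pile B (subtraction set {3, 4, 5}):
k:     0  1  2  3  4  5  6  7
g(k):  0  0  0  1  1  1  2  2
So g(7) = 2.
The value of a disjunctive sum is the nim-sum of the parts.
Combined value = 2 XOR 2 = 0.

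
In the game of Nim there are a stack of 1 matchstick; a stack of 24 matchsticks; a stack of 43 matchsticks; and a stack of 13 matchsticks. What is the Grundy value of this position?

63

Nim-sum: 1 ⊕ 24 ⊕ 43 ⊕ 13 = 63.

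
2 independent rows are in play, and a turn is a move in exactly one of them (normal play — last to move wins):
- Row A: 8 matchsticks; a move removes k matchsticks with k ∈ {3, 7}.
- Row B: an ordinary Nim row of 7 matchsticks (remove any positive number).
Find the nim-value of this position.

Grundy values for row A (subtraction set {3, 7}):
k:     0  1  2  3  4  5  6  7  8
g(k):  0  0  0  1  1  1  0  2  2
So g(8) = 2.
Row B is a plain Nim row of size 7, so its Grundy value is 7.
The value of a disjunctive sum is the nim-sum of the parts.
Combined value = 2 XOR 7 = 5.

5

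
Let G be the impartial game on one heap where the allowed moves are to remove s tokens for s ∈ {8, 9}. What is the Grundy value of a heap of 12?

Build the Grundy sequence with g(k) = mex{g(k−s) : s ∈ {8, 9}, s ≤ k}:
g(0) = mex{} = 0
g(1) = mex{} = 0
g(2) = mex{} = 0
g(3) = mex{} = 0
g(4) = mex{} = 0
g(5) = mex{} = 0
g(6) = mex{} = 0
g(7) = mex{} = 0
g(8) = mex{0} = 1
g(9) = mex{0} = 1
g(10) = mex{0} = 1
g(11) = mex{0} = 1
g(12) = mex{0} = 1
So g(12) = 1.

1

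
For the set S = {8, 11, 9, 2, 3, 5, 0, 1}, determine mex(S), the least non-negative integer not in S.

4

The values 0, 1, 2, 3 are all present; 4 is the first non-negative integer missing from the set.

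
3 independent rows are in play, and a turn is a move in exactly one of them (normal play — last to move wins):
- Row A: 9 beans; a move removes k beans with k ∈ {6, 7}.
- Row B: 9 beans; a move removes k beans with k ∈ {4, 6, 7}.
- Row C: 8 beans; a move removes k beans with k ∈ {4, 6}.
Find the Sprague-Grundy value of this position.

1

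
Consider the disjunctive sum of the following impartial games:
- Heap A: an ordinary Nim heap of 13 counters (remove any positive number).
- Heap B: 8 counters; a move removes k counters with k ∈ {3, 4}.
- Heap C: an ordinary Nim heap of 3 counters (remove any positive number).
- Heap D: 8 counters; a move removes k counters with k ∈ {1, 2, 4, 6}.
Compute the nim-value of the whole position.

Heap A is a plain Nim heap of size 13, so its Grundy value is 13.
Build the Grundy sequence for heap B with g(k) = mex{g(k−s) : s ∈ {3, 4}, s ≤ k}:
k:     0  1  2  3  4  5  6  7  8
g(k):  0  0  0  1  1  1  2  0  0
So g(8) = 0.
Heap C is a plain Nim heap of size 3, so its Grundy value is 3.
Grundy values for heap D (subtraction set {1, 2, 4, 6}):
k:     0  1  2  3  4  5  6  7  8
g(k):  0  1  2  0  1  2  3  4  0
So g(8) = 0.
By the Sprague-Grundy theorem, the Grundy value of a sum of independent games is the XOR of the component values.
Combined value = 13 ⊕ 0 ⊕ 3 ⊕ 0 = 14.

14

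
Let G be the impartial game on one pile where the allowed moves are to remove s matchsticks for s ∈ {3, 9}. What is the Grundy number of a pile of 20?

0

Build the Grundy sequence with g(k) = mex{g(k−s) : s ∈ {3, 9}, s ≤ k}:
k:     0  1  2  3  4  5  6  7  8  9 10 11 12 13 14 15 16 17 18 19 20
g(k):  0  0  0  1  1  1  0  0  0  1  1  1  0  0  0  1  1  1  0  0  0
So g(20) = 0.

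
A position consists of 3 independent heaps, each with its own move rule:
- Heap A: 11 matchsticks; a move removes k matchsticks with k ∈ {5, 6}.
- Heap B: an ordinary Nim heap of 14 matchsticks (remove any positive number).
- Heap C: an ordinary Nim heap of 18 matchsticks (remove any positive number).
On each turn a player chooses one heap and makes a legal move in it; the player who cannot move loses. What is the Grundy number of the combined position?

28

For heap A, compute g(0), g(1), … with moves {5, 6}:
k:     0  1  2  3  4  5  6  7  8  9 10 11
g(k):  0  0  0  0  0  1  1  1  1  1  2  0
So g(11) = 0.
Heap B is a plain Nim heap of size 14, so its Grundy value is 14.
Heap C is a plain Nim heap of size 18, so its Grundy value is 18.
By the Sprague-Grundy theorem, the Grundy value of a sum of independent games is the XOR of the component values.
Combined value = 0 XOR 14 XOR 18 = 28.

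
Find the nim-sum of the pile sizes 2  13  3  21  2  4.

31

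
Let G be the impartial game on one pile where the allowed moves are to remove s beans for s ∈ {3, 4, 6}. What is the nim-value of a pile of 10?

0

Grundy values for subtraction set {3, 4, 6}:
k:     0  1  2  3  4  5  6  7  8  9 10
g(k):  0  0  0  1  1  1  2  2  2  0  0
So g(10) = 0.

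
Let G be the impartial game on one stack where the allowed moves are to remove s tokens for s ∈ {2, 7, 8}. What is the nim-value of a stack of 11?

3

Build the Grundy sequence with g(k) = mex{g(k−s) : s ∈ {2, 7, 8}, s ≤ k}:
g(0) = mex{} = 0
g(1) = mex{} = 0
g(2) = mex{0} = 1
g(3) = mex{0} = 1
g(4) = mex{1} = 0
g(5) = mex{1} = 0
g(6) = mex{0} = 1
g(7) = mex{0} = 1
g(8) = mex{0,1} = 2
g(9) = mex{0,1} = 2
g(10) = mex{1,2} = 0
g(11) = mex{0,1,2} = 3
So g(11) = 3.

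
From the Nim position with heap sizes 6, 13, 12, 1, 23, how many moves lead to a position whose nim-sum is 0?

Write each in binary and XOR column by column:
  00110  (6)
  01101  (13)
  01100  (12)
  00001  (1)
  10111  (23)
  -----
  10001  (17)
The overall nim-sum is X = 17. A heap of size p has a winning move iff p XOR X < p (reduce it to p XOR X).
  6: 6 XOR 17 = 23 ≥ 6 — no move.
  13: 13 XOR 17 = 28 ≥ 13 — no move.
  12: 12 XOR 17 = 29 ≥ 12 — no move.
  1: 1 XOR 17 = 16 ≥ 1 — no move.
  23: 23 XOR 17 = 6 < 23 — winning move (to 6).
That gives 1 winning move.

1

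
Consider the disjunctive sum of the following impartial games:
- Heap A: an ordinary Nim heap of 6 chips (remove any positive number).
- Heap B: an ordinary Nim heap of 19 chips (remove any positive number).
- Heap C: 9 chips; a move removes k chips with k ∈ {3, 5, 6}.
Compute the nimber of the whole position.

Heap A is a plain Nim heap of size 6, so its Grundy value is 6.
Heap B is a plain Nim heap of size 19, so its Grundy value is 19.
For heap C, compute g(0), g(1), … with moves {3, 5, 6}:
g(0) = mex{} = 0
g(1) = mex{} = 0
g(2) = mex{} = 0
g(3) = mex{0} = 1
g(4) = mex{0} = 1
g(5) = mex{0} = 1
g(6) = mex{0,1} = 2
g(7) = mex{0,1} = 2
g(8) = mex{0,1} = 2
g(9) = mex{1,2} = 0
So g(9) = 0.
By the Sprague-Grundy theorem, the Grundy value of a sum of independent games is the XOR of the component values.
Combined value = 6 XOR 19 XOR 0 = 21.

21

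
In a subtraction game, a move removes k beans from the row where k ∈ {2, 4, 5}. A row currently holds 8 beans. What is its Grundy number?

Grundy values for subtraction set {2, 4, 5}:
g(0) = mex{} = 0
g(1) = mex{} = 0
g(2) = mex{0} = 1
g(3) = mex{0} = 1
g(4) = mex{0,1} = 2
g(5) = mex{0,1} = 2
g(6) = mex{0,1,2} = 3
g(7) = mex{1,2} = 0
g(8) = mex{1,2,3} = 0
So g(8) = 0.

0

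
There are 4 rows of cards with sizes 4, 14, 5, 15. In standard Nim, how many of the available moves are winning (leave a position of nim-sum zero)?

0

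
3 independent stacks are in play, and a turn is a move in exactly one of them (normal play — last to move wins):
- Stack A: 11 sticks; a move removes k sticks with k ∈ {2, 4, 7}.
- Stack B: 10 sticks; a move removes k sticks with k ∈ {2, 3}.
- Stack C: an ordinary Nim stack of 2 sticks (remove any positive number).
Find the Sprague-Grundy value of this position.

Grundy values for stack A (subtraction set {2, 4, 7}):
k:     0  1  2  3  4  5  6  7  8  9 10 11
g(k):  0  0  1  1  2  2  0  3  1  0  2  1
So g(11) = 1.
Build the Grundy sequence for stack B with g(k) = mex{g(k−s) : s ∈ {2, 3}, s ≤ k}:
g(0) = mex{} = 0
g(1) = mex{} = 0
g(2) = mex{0} = 1
g(3) = mex{0} = 1
g(4) = mex{0,1} = 2
g(5) = mex{1} = 0
g(6) = mex{1,2} = 0
g(7) = mex{0,2} = 1
g(8) = mex{0} = 1
g(9) = mex{0,1} = 2
g(10) = mex{1} = 0
So g(10) = 0.
Stack C is a plain Nim stack of size 2, so its Grundy value is 2.
By the Sprague-Grundy theorem, the Grundy value of a sum of independent games is the XOR of the component values.
Combined value = 1 ⊕ 0 ⊕ 2 = 3.

3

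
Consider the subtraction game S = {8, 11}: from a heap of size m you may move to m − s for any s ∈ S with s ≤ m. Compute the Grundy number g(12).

1

Build the Grundy sequence with g(k) = mex{g(k−s) : s ∈ {8, 11}, s ≤ k}:
k:     0  1  2  3  4  5  6  7  8  9 10 11 12
g(k):  0  0  0  0  0  0  0  0  1  1  1  1  1
So g(12) = 1.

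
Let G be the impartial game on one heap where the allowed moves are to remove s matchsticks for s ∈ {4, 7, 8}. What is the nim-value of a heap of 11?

Grundy values for subtraction set {4, 7, 8}:
g(0) = mex{} = 0
g(1) = mex{} = 0
g(2) = mex{} = 0
g(3) = mex{} = 0
g(4) = mex{0} = 1
g(5) = mex{0} = 1
g(6) = mex{0} = 1
g(7) = mex{0} = 1
g(8) = mex{0,1} = 2
g(9) = mex{0,1} = 2
g(10) = mex{0,1} = 2
g(11) = mex{0,1} = 2
So g(11) = 2.

2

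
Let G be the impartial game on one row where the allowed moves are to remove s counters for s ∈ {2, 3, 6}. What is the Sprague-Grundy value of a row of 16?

Compute g(0), g(1), … for moves {2, 3, 6}:
k:     0  1  2  3  4  5  6  7  8  9 10 11 12 13 14 15 16
g(k):  0  0  1  1  2  0  3  1  2  0  0  1  1  2  0  3  1
So g(16) = 1.

1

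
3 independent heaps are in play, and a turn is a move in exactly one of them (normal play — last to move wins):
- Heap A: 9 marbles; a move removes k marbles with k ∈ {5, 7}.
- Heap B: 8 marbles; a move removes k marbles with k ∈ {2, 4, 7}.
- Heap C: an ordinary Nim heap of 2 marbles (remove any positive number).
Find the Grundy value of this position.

Grundy values for heap A (subtraction set {5, 7}):
g(0) = mex{} = 0
g(1) = mex{} = 0
g(2) = mex{} = 0
g(3) = mex{} = 0
g(4) = mex{} = 0
g(5) = mex{0} = 1
g(6) = mex{0} = 1
g(7) = mex{0} = 1
g(8) = mex{0} = 1
g(9) = mex{0} = 1
So g(9) = 1.
Build the Grundy sequence for heap B with g(k) = mex{g(k−s) : s ∈ {2, 4, 7}, s ≤ k}:
k:     0  1  2  3  4  5  6  7  8
g(k):  0  0  1  1  2  2  0  3  1
So g(8) = 1.
Heap C is a plain Nim heap of size 2, so its Grundy value is 2.
The value of a disjunctive sum is the nim-sum of the parts.
Combined value = 1 XOR 1 XOR 2 = 2.

2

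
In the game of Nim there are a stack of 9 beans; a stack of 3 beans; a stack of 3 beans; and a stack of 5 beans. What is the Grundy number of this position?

Compute the nim-sum pairwise:
9 ⊕ 3 = 10
10 ⊕ 3 = 9
9 ⊕ 5 = 12

12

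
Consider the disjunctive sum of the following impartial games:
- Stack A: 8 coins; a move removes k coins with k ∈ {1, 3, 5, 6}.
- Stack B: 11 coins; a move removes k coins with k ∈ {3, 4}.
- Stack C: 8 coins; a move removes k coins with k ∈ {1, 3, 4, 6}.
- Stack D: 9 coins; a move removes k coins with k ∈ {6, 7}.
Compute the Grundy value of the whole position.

For stack A, compute g(0), g(1), … with moves {1, 3, 5, 6}:
g(0) = mex{} = 0
g(1) = mex{0} = 1
g(2) = mex{1} = 0
g(3) = mex{0} = 1
g(4) = mex{1} = 0
g(5) = mex{0} = 1
g(6) = mex{0,1} = 2
g(7) = mex{0,1,2} = 3
g(8) = mex{0,1,3} = 2
So g(8) = 2.
For stack B, compute g(0), g(1), … with moves {3, 4}:
g(0) = mex{} = 0
g(1) = mex{} = 0
g(2) = mex{} = 0
g(3) = mex{0} = 1
g(4) = mex{0} = 1
g(5) = mex{0} = 1
g(6) = mex{0,1} = 2
g(7) = mex{1} = 0
g(8) = mex{1} = 0
g(9) = mex{1,2} = 0
g(10) = mex{0,2} = 1
g(11) = mex{0} = 1
So g(11) = 1.
Build the Grundy sequence for stack C with g(k) = mex{g(k−s) : s ∈ {1, 3, 4, 6}, s ≤ k}:
k:     0  1  2  3  4  5  6  7  8
g(k):  0  1  0  1  2  3  2  0  1
So g(8) = 1.
For stack D, compute g(0), g(1), … with moves {6, 7}:
g(0) = mex{} = 0
g(1) = mex{} = 0
g(2) = mex{} = 0
g(3) = mex{} = 0
g(4) = mex{} = 0
g(5) = mex{} = 0
g(6) = mex{0} = 1
g(7) = mex{0} = 1
g(8) = mex{0} = 1
g(9) = mex{0} = 1
So g(9) = 1.
By the Sprague-Grundy theorem, the Grundy value of a sum of independent games is the XOR of the component values.
Combined value = 2 ⊕ 1 ⊕ 1 ⊕ 1 = 3.

3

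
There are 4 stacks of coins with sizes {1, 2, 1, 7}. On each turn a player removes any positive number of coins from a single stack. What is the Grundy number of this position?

5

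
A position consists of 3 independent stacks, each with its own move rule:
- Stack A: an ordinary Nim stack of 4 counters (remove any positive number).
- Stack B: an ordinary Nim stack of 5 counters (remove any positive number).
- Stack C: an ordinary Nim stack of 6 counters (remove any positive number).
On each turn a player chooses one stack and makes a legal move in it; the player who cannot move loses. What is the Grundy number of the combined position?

Stack A is a plain Nim stack of size 4, so its Grundy value is 4.
Stack B is a plain Nim stack of size 5, so its Grundy value is 5.
Stack C is a plain Nim stack of size 6, so its Grundy value is 6.
By the Sprague-Grundy theorem, the Grundy value of a sum of independent games is the XOR of the component values.
Combined value = 4 ⊕ 5 ⊕ 6 = 7.

7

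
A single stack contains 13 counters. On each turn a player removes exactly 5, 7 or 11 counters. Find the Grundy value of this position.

Grundy values for subtraction set {5, 7, 11}:
g(0) = mex{} = 0
g(1) = mex{} = 0
g(2) = mex{} = 0
g(3) = mex{} = 0
g(4) = mex{} = 0
g(5) = mex{0} = 1
g(6) = mex{0} = 1
g(7) = mex{0} = 1
g(8) = mex{0} = 1
g(9) = mex{0} = 1
g(10) = mex{0,1} = 2
g(11) = mex{0,1} = 2
g(12) = mex{0,1} = 2
g(13) = mex{0,1} = 2
So g(13) = 2.

2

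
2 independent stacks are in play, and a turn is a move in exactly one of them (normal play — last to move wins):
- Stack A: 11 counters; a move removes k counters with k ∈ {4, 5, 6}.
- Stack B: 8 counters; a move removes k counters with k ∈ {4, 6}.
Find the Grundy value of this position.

Build the Grundy sequence for stack A with g(k) = mex{g(k−s) : s ∈ {4, 5, 6}, s ≤ k}:
k:     0  1  2  3  4  5  6  7  8  9 10 11
g(k):  0  0  0  0  1  1  1  1  2  2  0  0
So g(11) = 0.
For stack B, compute g(0), g(1), … with moves {4, 6}:
g(0) = mex{} = 0
g(1) = mex{} = 0
g(2) = mex{} = 0
g(3) = mex{} = 0
g(4) = mex{0} = 1
g(5) = mex{0} = 1
g(6) = mex{0} = 1
g(7) = mex{0} = 1
g(8) = mex{0,1} = 2
So g(8) = 2.
The value of a disjunctive sum is the nim-sum of the parts.
Combined value = 0 XOR 2 = 2.

2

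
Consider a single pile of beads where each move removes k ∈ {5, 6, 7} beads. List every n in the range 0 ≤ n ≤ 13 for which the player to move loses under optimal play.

0, 1, 2, 3, 4, 12, 13

Compute g(0), g(1), … for moves {5, 6, 7}:
g(0) = mex{} = 0
g(1) = mex{} = 0
g(2) = mex{} = 0
g(3) = mex{} = 0
g(4) = mex{} = 0
g(5) = mex{0} = 1
g(6) = mex{0} = 1
g(7) = mex{0} = 1
g(8) = mex{0} = 1
g(9) = mex{0} = 1
g(10) = mex{0,1} = 2
g(11) = mex{0,1} = 2
g(12) = mex{1} = 0
g(13) = mex{1} = 0
The P-positions (g = 0) in 0..13 are 0, 1, 2, 3, 4, 12, 13.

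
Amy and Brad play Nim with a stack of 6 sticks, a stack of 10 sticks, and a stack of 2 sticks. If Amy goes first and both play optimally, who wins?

Amy wins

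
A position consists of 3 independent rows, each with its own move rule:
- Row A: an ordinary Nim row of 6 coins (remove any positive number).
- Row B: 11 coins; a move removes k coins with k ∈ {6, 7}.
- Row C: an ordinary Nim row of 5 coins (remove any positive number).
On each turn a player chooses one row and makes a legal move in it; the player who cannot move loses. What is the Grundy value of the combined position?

2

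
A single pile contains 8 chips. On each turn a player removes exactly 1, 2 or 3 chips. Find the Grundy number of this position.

Build the Grundy sequence with g(k) = mex{g(k−s) : s ∈ {1, 2, 3}, s ≤ k}:
g(0) = mex{} = 0
g(1) = mex{0} = 1
g(2) = mex{0,1} = 2
g(3) = mex{0,1,2} = 3
g(4) = mex{1,2,3} = 0
g(5) = mex{0,2,3} = 1
g(6) = mex{0,1,3} = 2
g(7) = mex{0,1,2} = 3
g(8) = mex{1,2,3} = 0
So g(8) = 0.

0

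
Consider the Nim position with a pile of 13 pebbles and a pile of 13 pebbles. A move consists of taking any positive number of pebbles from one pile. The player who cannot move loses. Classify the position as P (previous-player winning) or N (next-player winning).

Compute the nim-sum pairwise:
13 XOR 13 = 0
The nim-sum is 0, so this is a P-position: the player to move is in a losing position under optimal play.

P-position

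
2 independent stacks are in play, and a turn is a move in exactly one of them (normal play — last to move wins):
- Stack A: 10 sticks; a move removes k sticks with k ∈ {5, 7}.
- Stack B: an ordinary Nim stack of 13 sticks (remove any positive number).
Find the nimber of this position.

For stack A, compute g(0), g(1), … with moves {5, 7}:
k:     0  1  2  3  4  5  6  7  8  9 10
g(k):  0  0  0  0  0  1  1  1  1  1  2
So g(10) = 2.
Stack B is a plain Nim stack of size 13, so its Grundy value is 13.
The value of a disjunctive sum is the nim-sum of the parts.
Combined value = 2 XOR 13 = 15.

15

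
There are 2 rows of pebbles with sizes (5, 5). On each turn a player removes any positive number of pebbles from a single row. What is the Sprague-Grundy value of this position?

0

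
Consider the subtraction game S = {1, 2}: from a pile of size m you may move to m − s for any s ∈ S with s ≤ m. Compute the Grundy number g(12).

Build the Grundy sequence with g(k) = mex{g(k−s) : s ∈ {1, 2}, s ≤ k}:
k:     0  1  2  3  4  5  6  7  8  9 10 11 12
g(k):  0  1  2  0  1  2  0  1  2  0  1  2  0
So g(12) = 0.

0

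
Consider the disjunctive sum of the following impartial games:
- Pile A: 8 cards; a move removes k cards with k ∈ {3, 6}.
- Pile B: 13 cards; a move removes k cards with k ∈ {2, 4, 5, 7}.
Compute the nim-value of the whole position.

Grundy values for pile A (subtraction set {3, 6}):
g(0) = mex{} = 0
g(1) = mex{} = 0
g(2) = mex{} = 0
g(3) = mex{0} = 1
g(4) = mex{0} = 1
g(5) = mex{0} = 1
g(6) = mex{0,1} = 2
g(7) = mex{0,1} = 2
g(8) = mex{0,1} = 2
So g(8) = 2.
Grundy values for pile B (subtraction set {2, 4, 5, 7}):
k:     0  1  2  3  4  5  6  7  8  9 10 11 12 13
g(k):  0  0  1  1  2  2  3  3  4  0  0  1  1  2
So g(13) = 2.
By the Sprague-Grundy theorem, the Grundy value of a sum of independent games is the XOR of the component values.
Combined value = 2 ⊕ 2 = 0.

0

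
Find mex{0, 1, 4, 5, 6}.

2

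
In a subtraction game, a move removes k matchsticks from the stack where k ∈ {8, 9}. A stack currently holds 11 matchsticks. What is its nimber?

Compute g(0), g(1), … for moves {8, 9}:
g(0) = mex{} = 0
g(1) = mex{} = 0
g(2) = mex{} = 0
g(3) = mex{} = 0
g(4) = mex{} = 0
g(5) = mex{} = 0
g(6) = mex{} = 0
g(7) = mex{} = 0
g(8) = mex{0} = 1
g(9) = mex{0} = 1
g(10) = mex{0} = 1
g(11) = mex{0} = 1
So g(11) = 1.

1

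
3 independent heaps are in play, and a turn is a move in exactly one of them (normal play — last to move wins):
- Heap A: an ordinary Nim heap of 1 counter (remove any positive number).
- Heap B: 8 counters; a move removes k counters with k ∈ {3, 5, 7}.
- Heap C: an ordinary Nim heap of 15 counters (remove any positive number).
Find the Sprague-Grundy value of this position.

12

Heap A is a plain Nim heap of size 1, so its Grundy value is 1.
Grundy values for heap B (subtraction set {3, 5, 7}):
g(0) = mex{} = 0
g(1) = mex{} = 0
g(2) = mex{} = 0
g(3) = mex{0} = 1
g(4) = mex{0} = 1
g(5) = mex{0} = 1
g(6) = mex{0,1} = 2
g(7) = mex{0,1} = 2
g(8) = mex{0,1} = 2
So g(8) = 2.
Heap C is a plain Nim heap of size 15, so its Grundy value is 15.
By the Sprague-Grundy theorem, the Grundy value of a sum of independent games is the XOR of the component values.
Combined value = 1 ⊕ 2 ⊕ 15 = 12.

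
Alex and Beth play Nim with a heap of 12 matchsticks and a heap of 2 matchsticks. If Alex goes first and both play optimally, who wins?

In binary:
  1100  (12)
  0010  (2)
  ----
  1110  (14)
The nim-sum is 14 ≠ 0, so this is an N-position: the player to move can win; Alex has a winning move.

Alex wins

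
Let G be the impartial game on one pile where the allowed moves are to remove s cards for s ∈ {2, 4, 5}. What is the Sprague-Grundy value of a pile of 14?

0

Grundy values for subtraction set {2, 4, 5}:
g(0) = mex{} = 0
g(1) = mex{} = 0
g(2) = mex{0} = 1
g(3) = mex{0} = 1
g(4) = mex{0,1} = 2
g(5) = mex{0,1} = 2
g(6) = mex{0,1,2} = 3
g(7) = mex{1,2} = 0
g(8) = mex{1,2,3} = 0
g(9) = mex{0,2} = 1
g(10) = mex{0,2,3} = 1
g(11) = mex{0,1,3} = 2
g(12) = mex{0,1} = 2
g(13) = mex{0,1,2} = 3
g(14) = mex{1,2} = 0
So g(14) = 0.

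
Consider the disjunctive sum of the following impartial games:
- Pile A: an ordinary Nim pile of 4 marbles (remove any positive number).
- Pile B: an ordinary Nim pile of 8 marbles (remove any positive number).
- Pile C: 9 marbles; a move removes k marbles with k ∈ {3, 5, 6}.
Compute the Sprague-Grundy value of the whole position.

Pile A is a plain Nim pile of size 4, so its Grundy value is 4.
Pile B is a plain Nim pile of size 8, so its Grundy value is 8.
Build the Grundy sequence for pile C with g(k) = mex{g(k−s) : s ∈ {3, 5, 6}, s ≤ k}:
g(0) = mex{} = 0
g(1) = mex{} = 0
g(2) = mex{} = 0
g(3) = mex{0} = 1
g(4) = mex{0} = 1
g(5) = mex{0} = 1
g(6) = mex{0,1} = 2
g(7) = mex{0,1} = 2
g(8) = mex{0,1} = 2
g(9) = mex{1,2} = 0
So g(9) = 0.
The value of a disjunctive sum is the nim-sum of the parts.
Combined value = 4 ⊕ 8 ⊕ 0 = 12.

12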